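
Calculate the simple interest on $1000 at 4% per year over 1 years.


Use the formula I = P x R x T / 100
P x R x T = 1000 x 4 x 1 = 4000
I = 4000 / 100 = $40

$40


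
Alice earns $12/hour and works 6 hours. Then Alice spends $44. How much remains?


Calculate earnings:
6 x $12 = $72
Subtract spending:
$72 - $44 = $28

$28


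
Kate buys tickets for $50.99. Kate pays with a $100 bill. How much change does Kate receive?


Start with the amount paid:
$100
Subtract the price:
$100 - $50.99 = $49.01

$49.01


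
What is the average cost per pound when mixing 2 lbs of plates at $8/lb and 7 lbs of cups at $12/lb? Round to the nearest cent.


Cost of plates:
2 x $8 = $16
Cost of cups:
7 x $12 = $84
Total cost: $16 + $84 = $100
Total weight: 9 lbs
Average: $100 / 9 = $11.1111... ≈ $11.11/lb

$11.11/lb


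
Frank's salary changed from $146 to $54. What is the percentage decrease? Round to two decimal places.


Find the absolute change:
|54 - 146| = 92
Divide by original and multiply by 100:
92 / 146 x 100 = 63.0136...% ≈ 63.01%

63.01%


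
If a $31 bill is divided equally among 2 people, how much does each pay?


Total bill: $31
Number of people: 2
Each pays: $31 / 2 = $15.50

$15.50


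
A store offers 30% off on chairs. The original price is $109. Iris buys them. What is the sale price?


Calculate the discount amount:
30% of $109 = $32.70
Subtract from original:
$109 - $32.70 = $76.30

$76.30


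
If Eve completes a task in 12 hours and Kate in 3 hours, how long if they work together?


Eve's rate: 1/12 of the job per hour
Kate's rate: 1/3 of the job per hour
Combined rate: 1/12 + 1/3 = 5/12 per hour
Time = 1 / (5/12) = 12/5 = 2.4 hours

2.4 hours


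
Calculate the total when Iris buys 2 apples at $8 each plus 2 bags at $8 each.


Cost of apples:
2 x $8 = $16
Cost of bags:
2 x $8 = $16
Add both:
$16 + $16 = $32

$32


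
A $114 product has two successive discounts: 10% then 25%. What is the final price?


First discount:
10% of $114 = $11.40
Price after first discount:
$114 - $11.40 = $102.60
Second discount:
25% of $102.60 = $25.65
Final price:
$102.60 - $25.65 = $76.95

$76.95


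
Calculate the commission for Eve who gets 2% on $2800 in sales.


Convert rate to decimal:
2% = 0.02
Multiply by sales:
$2800 x 0.02 = $56

$56


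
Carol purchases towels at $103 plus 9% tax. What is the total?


Calculate the tax:
9% of $103 = $9.27
Add tax to price:
$103 + $9.27 = $112.27

$112.27


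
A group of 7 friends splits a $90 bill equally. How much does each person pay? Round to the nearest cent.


Total bill: $90
Number of people: 7
Each pays: $90 / 7 = $12.8571... ≈ $12.86

$12.86


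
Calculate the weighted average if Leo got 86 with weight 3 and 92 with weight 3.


Weighted sum:
3 x 86 + 3 x 92 = 534
Total weight:
3 + 3 = 6
Weighted average:
534 / 6 = 89

89


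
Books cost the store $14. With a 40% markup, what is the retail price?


Calculate the markup amount:
40% of $14 = $5.60
Add to cost:
$14 + $5.60 = $19.60

$19.60


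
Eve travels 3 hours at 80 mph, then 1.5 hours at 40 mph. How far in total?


Leg 1 distance:
80 x 3 = 240 miles
Leg 2 distance:
40 x 1.5 = 60 miles
Total distance:
240 + 60 = 300 miles

300 miles


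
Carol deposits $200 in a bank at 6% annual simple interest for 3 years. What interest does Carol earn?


Use the formula I = P x R x T / 100
P x R x T = 200 x 6 x 3 = 3600
I = 3600 / 100 = $36

$36


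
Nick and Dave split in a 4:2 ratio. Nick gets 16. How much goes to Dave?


Find the multiplier:
16 / 4 = 4
Apply to Dave's share:
2 x 4 = 8

8


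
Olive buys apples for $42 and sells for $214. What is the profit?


Selling price = $214
Cost price = $42
Profit = selling price - cost price:
Profit = $214 - $42 = $172

$172


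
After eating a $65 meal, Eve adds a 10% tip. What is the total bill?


Calculate the tip:
10% of $65 = $6.50
Add tip to meal cost:
$65 + $6.50 = $71.50

$71.50


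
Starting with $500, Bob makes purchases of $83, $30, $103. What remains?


Add up expenses:
$83 + $30 + $103 = $216
Subtract from budget:
$500 - $216 = $284

$284


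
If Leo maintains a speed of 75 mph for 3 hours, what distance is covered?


Use the formula: distance = speed x time
Speed = 75 mph, Time = 3 hours
75 x 3 = 225 miles

225 miles


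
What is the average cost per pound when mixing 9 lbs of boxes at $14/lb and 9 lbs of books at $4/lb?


Cost of boxes:
9 x $14 = $126
Cost of books:
9 x $4 = $36
Total cost: $126 + $36 = $162
Total weight: 18 lbs
Average: $162 / 18 = $9/lb

$9/lb


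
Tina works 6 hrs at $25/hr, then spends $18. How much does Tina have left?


Calculate earnings:
6 x $25 = $150
Subtract spending:
$150 - $18 = $132

$132


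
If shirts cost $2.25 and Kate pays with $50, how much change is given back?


Start with the amount paid:
$50
Subtract the price:
$50 - $2.25 = $47.75

$47.75


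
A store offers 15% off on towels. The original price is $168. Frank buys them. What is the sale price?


Calculate the discount amount:
15% of $168 = $25.20
Subtract from original:
$168 - $25.20 = $142.80

$142.80


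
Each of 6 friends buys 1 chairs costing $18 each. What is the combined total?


Cost per person:
1 x $18 = $18
Group total:
6 x $18 = $108

$108


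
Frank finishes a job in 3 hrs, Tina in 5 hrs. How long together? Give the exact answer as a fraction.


Frank's rate: 1/3 of the job per hour
Tina's rate: 1/5 of the job per hour
Combined rate: 1/3 + 1/5 = 8/15 per hour
Time = 1 / (8/15) = 15/8 hours (≈ 1.88 hours)

15/8 hours


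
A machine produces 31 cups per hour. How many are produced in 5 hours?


Production rate: 31 cups per hour
Time: 5 hours
Total: 31 x 5 = 155 cups

155 cups


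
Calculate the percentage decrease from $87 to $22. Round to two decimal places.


Find the absolute change:
|22 - 87| = 65
Divide by original and multiply by 100:
65 / 87 x 100 = 74.7126...% ≈ 74.71%

74.71%


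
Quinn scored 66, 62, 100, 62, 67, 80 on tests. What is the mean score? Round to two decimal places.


Add the scores:
66 + 62 + 100 + 62 + 67 + 80 = 437
Divide by the number of tests:
437 / 6 = 72.8333... ≈ 72.83

72.83


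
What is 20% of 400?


Convert percentage to decimal:
20% = 0.2
Multiply:
400 x 0.2 = 80

80


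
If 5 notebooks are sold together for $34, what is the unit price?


Total cost: $34
Number of items: 5
Unit price: $34 / 5 = $6.80

$6.80


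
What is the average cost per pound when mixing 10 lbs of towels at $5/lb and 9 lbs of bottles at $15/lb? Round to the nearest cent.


Cost of towels:
10 x $5 = $50
Cost of bottles:
9 x $15 = $135
Total cost: $50 + $135 = $185
Total weight: 19 lbs
Average: $185 / 19 = $9.7368... ≈ $9.74/lb

$9.74/lb


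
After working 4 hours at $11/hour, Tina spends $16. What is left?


Calculate earnings:
4 x $11 = $44
Subtract spending:
$44 - $16 = $28

$28


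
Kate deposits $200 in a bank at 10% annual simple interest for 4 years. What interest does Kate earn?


Use the formula I = P x R x T / 100
P x R x T = 200 x 10 x 4 = 8000
I = 8000 / 100 = $80

$80


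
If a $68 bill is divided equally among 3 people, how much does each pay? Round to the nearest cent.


Total bill: $68
Number of people: 3
Each pays: $68 / 3 = $22.6666... ≈ $22.67

$22.67


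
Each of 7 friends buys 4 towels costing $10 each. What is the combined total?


Cost per person:
4 x $10 = $40
Group total:
7 x $40 = $280

$280


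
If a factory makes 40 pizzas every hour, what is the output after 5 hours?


Production rate: 40 pizzas per hour
Time: 5 hours
Total: 40 x 5 = 200 pizzas

200 pizzas


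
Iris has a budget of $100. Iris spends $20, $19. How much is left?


Add up expenses:
$20 + $19 = $39
Subtract from budget:
$100 - $39 = $61

$61


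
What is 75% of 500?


Convert percentage to decimal:
75% = 0.75
Multiply:
500 x 0.75 = 375

375


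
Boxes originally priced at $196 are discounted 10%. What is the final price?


Calculate the discount amount:
10% of $196 = $19.60
Subtract from original:
$196 - $19.60 = $176.40

$176.40


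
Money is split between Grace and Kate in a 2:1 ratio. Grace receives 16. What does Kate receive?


Find the multiplier:
16 / 2 = 8
Apply to Kate's share:
1 x 8 = 8

8


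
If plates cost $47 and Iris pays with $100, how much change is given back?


Start with the amount paid:
$100
Subtract the price:
$100 - $47 = $53

$53


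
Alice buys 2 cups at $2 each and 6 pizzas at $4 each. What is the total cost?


Cost of cups:
2 x $2 = $4
Cost of pizzas:
6 x $4 = $24
Add both:
$4 + $24 = $28

$28


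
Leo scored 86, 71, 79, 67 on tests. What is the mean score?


Add the scores:
86 + 71 + 79 + 67 = 303
Divide by the number of tests:
303 / 4 = 75.75

75.75


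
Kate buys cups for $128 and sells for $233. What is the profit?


Selling price = $233
Cost price = $128
Profit = selling price - cost price:
Profit = $233 - $128 = $105

$105


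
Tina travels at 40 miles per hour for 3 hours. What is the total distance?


Use the formula: distance = speed x time
Speed = 40 mph, Time = 3 hours
40 x 3 = 120 miles

120 miles


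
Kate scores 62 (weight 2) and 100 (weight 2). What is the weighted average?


Weighted sum:
2 x 62 + 2 x 100 = 324
Total weight:
2 + 2 = 4
Weighted average:
324 / 4 = 81

81


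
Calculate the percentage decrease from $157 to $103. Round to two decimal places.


Find the absolute change:
|103 - 157| = 54
Divide by original and multiply by 100:
54 / 157 x 100 = 34.3949...% ≈ 34.39%

34.39%


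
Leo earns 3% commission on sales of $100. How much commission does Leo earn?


Convert rate to decimal:
3% = 0.03
Multiply by sales:
$100 x 0.03 = $3

$3


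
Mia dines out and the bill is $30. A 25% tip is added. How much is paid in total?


Calculate the tip:
25% of $30 = $7.50
Add tip to meal cost:
$30 + $7.50 = $37.50

$37.50


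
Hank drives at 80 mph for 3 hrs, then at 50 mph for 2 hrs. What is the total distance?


Leg 1 distance:
80 x 3 = 240 miles
Leg 2 distance:
50 x 2 = 100 miles
Total distance:
240 + 100 = 340 miles

340 miles


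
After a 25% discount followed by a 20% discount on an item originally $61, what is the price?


First discount:
25% of $61 = $15.25
Price after first discount:
$61 - $15.25 = $45.75
Second discount:
20% of $45.75 = $9.15
Final price:
$45.75 - $9.15 = $36.60

$36.60


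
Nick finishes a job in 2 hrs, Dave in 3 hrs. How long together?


Nick's rate: 1/2 of the job per hour
Dave's rate: 1/3 of the job per hour
Combined rate: 1/2 + 1/3 = 5/6 per hour
Time = 1 / (5/6) = 6/5 = 1.2 hours

1.2 hours


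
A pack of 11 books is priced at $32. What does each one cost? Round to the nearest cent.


Total cost: $32
Number of items: 11
Unit price: $32 / 11 = $2.9090... ≈ $2.91

$2.91


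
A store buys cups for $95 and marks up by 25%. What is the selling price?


Calculate the markup amount:
25% of $95 = $23.75
Add to cost:
$95 + $23.75 = $118.75

$118.75


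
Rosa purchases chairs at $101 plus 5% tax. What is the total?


Calculate the tax:
5% of $101 = $5.05
Add tax to price:
$101 + $5.05 = $106.05

$106.05


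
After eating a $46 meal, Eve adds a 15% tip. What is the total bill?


Calculate the tip:
15% of $46 = $6.90
Add tip to meal cost:
$46 + $6.90 = $52.90

$52.90


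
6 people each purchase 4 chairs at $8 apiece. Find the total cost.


Cost per person:
4 x $8 = $32
Group total:
6 x $32 = $192

$192


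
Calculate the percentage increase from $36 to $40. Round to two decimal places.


Find the absolute change:
|40 - 36| = 4
Divide by original and multiply by 100:
4 / 36 x 100 = 11.1111...% ≈ 11.11%

11.11%


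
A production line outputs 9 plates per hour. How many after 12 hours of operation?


Production rate: 9 plates per hour
Time: 12 hours
Total: 9 x 12 = 108 plates

108 plates


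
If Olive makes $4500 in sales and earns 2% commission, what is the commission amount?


Convert rate to decimal:
2% = 0.02
Multiply by sales:
$4500 x 0.02 = $90

$90


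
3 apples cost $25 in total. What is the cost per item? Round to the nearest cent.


Total cost: $25
Number of items: 3
Unit price: $25 / 3 = $8.3333... ≈ $8.33

$8.33


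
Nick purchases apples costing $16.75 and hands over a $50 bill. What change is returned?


Start with the amount paid:
$50
Subtract the price:
$50 - $16.75 = $33.25

$33.25


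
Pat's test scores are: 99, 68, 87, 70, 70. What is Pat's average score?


Add the scores:
99 + 68 + 87 + 70 + 70 = 394
Divide by the number of tests:
394 / 5 = 78.8

78.8


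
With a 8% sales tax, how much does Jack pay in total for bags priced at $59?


Calculate the tax:
8% of $59 = $4.72
Add tax to price:
$59 + $4.72 = $63.72

$63.72


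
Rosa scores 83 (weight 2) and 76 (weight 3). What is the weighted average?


Weighted sum:
2 x 83 + 3 x 76 = 394
Total weight:
2 + 3 = 5
Weighted average:
394 / 5 = 78.8

78.8


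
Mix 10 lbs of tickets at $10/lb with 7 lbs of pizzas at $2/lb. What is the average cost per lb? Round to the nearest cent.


Cost of tickets:
10 x $10 = $100
Cost of pizzas:
7 x $2 = $14
Total cost: $100 + $14 = $114
Total weight: 17 lbs
Average: $114 / 17 = $6.7058... ≈ $6.71/lb

$6.71/lb


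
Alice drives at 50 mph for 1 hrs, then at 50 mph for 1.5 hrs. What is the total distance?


Leg 1 distance:
50 x 1 = 50 miles
Leg 2 distance:
50 x 1.5 = 75 miles
Total distance:
50 + 75 = 125 miles

125 miles


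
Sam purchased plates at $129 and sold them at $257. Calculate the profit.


Selling price = $257
Cost price = $129
Profit = selling price - cost price:
Profit = $257 - $129 = $128

$128


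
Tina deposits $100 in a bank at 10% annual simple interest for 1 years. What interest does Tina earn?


Use the formula I = P x R x T / 100
P x R x T = 100 x 10 x 1 = 1000
I = 1000 / 100 = $10

$10


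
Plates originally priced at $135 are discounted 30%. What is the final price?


Calculate the discount amount:
30% of $135 = $40.50
Subtract from original:
$135 - $40.50 = $94.50

$94.50


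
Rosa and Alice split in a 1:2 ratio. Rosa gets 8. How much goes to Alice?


Find the multiplier:
8 / 1 = 8
Apply to Alice's share:
2 x 8 = 16

16


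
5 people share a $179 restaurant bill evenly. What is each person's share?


Total bill: $179
Number of people: 5
Each pays: $179 / 5 = $35.80

$35.80


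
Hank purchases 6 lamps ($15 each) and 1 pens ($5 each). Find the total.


Cost of lamps:
6 x $15 = $90
Cost of pens:
1 x $5 = $5
Add both:
$90 + $5 = $95

$95


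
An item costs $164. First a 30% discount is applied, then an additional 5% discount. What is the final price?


First discount:
30% of $164 = $49.20
Price after first discount:
$164 - $49.20 = $114.80
Second discount:
5% of $114.80 = $5.74
Final price:
$114.80 - $5.74 = $109.06

$109.06


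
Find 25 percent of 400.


Convert percentage to decimal:
25% = 0.25
Multiply:
400 x 0.25 = 100

100


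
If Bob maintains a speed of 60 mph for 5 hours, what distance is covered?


Use the formula: distance = speed x time
Speed = 60 mph, Time = 5 hours
60 x 5 = 300 miles

300 miles


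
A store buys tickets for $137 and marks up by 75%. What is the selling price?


Calculate the markup amount:
75% of $137 = $102.75
Add to cost:
$137 + $102.75 = $239.75

$239.75


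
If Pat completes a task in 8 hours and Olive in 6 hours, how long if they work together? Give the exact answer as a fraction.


Pat's rate: 1/8 of the job per hour
Olive's rate: 1/6 of the job per hour
Combined rate: 1/8 + 1/6 = 7/24 per hour
Time = 1 / (7/24) = 24/7 hours (≈ 3.43 hours)

24/7 hours


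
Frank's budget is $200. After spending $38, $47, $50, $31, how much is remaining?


Add up expenses:
$38 + $47 + $50 + $31 = $166
Subtract from budget:
$200 - $166 = $34

$34


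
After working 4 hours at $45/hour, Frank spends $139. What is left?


Calculate earnings:
4 x $45 = $180
Subtract spending:
$180 - $139 = $41

$41


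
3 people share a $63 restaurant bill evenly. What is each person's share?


Total bill: $63
Number of people: 3
Each pays: $63 / 3 = $21

$21


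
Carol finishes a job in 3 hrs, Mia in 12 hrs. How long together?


Carol's rate: 1/3 of the job per hour
Mia's rate: 1/12 of the job per hour
Combined rate: 1/3 + 1/12 = 5/12 per hour
Time = 1 / (5/12) = 12/5 = 2.4 hours

2.4 hours


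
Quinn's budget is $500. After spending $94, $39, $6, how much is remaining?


Add up expenses:
$94 + $39 + $6 = $139
Subtract from budget:
$500 - $139 = $361

$361


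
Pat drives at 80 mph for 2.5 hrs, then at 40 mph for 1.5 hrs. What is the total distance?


Leg 1 distance:
80 x 2.5 = 200 miles
Leg 2 distance:
40 x 1.5 = 60 miles
Total distance:
200 + 60 = 260 miles

260 miles


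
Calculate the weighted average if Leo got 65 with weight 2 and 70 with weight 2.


Weighted sum:
2 x 65 + 2 x 70 = 270
Total weight:
2 + 2 = 4
Weighted average:
270 / 4 = 67.5

67.5


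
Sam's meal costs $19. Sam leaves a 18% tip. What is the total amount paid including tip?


Calculate the tip:
18% of $19 = $3.42
Add tip to meal cost:
$19 + $3.42 = $22.42

$22.42


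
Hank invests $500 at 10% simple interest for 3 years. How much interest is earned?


Use the formula I = P x R x T / 100
P x R x T = 500 x 10 x 3 = 15000
I = 15000 / 100 = $150

$150


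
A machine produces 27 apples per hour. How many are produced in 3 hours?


Production rate: 27 apples per hour
Time: 3 hours
Total: 27 x 3 = 81 apples

81 apples


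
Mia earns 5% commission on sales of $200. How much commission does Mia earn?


Convert rate to decimal:
5% = 0.05
Multiply by sales:
$200 x 0.05 = $10

$10


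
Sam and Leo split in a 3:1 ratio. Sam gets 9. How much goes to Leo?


Find the multiplier:
9 / 3 = 3
Apply to Leo's share:
1 x 3 = 3

3


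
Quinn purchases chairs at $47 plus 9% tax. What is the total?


Calculate the tax:
9% of $47 = $4.23
Add tax to price:
$47 + $4.23 = $51.23

$51.23


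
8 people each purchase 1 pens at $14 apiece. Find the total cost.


Cost per person:
1 x $14 = $14
Group total:
8 x $14 = $112

$112


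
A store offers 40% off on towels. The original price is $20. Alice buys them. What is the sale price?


Calculate the discount amount:
40% of $20 = $8
Subtract from original:
$20 - $8 = $12

$12


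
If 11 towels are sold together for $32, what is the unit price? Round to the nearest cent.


Total cost: $32
Number of items: 11
Unit price: $32 / 11 = $2.9090... ≈ $2.91

$2.91


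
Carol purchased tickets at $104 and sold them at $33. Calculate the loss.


Selling price = $33
Cost price = $104
Loss = cost price - selling price:
Loss = $104 - $33 = $71

$71


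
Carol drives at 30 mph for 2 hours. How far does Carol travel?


Use the formula: distance = speed x time
Speed = 30 mph, Time = 2 hours
30 x 2 = 60 miles

60 miles


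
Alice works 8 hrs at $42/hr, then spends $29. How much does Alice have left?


Calculate earnings:
8 x $42 = $336
Subtract spending:
$336 - $29 = $307

$307


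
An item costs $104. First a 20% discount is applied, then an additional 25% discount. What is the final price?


First discount:
20% of $104 = $20.80
Price after first discount:
$104 - $20.80 = $83.20
Second discount:
25% of $83.20 = $20.80
Final price:
$83.20 - $20.80 = $62.40

$62.40


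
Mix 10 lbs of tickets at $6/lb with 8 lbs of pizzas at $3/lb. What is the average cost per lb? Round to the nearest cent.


Cost of tickets:
10 x $6 = $60
Cost of pizzas:
8 x $3 = $24
Total cost: $60 + $24 = $84
Total weight: 18 lbs
Average: $84 / 18 = $4.6666... ≈ $4.67/lb

$4.67/lb


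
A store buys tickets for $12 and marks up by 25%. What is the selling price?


Calculate the markup amount:
25% of $12 = $3
Add to cost:
$12 + $3 = $15

$15


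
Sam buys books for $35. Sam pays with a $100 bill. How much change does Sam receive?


Start with the amount paid:
$100
Subtract the price:
$100 - $35 = $65

$65


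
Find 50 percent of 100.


Convert percentage to decimal:
50% = 0.5
Multiply:
100 x 0.5 = 50

50


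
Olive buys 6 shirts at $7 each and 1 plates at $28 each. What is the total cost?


Cost of shirts:
6 x $7 = $42
Cost of plates:
1 x $28 = $28
Add both:
$42 + $28 = $70

$70


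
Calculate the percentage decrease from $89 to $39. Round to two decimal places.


Find the absolute change:
|39 - 89| = 50
Divide by original and multiply by 100:
50 / 89 x 100 = 56.1797...% ≈ 56.18%

56.18%


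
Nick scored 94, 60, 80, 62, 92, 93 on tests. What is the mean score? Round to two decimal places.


Add the scores:
94 + 60 + 80 + 62 + 92 + 93 = 481
Divide by the number of tests:
481 / 6 = 80.1666... ≈ 80.17

80.17


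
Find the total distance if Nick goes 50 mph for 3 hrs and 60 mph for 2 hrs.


Leg 1 distance:
50 x 3 = 150 miles
Leg 2 distance:
60 x 2 = 120 miles
Total distance:
150 + 120 = 270 miles

270 miles


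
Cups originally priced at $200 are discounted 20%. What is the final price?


Calculate the discount amount:
20% of $200 = $40
Subtract from original:
$200 - $40 = $160

$160


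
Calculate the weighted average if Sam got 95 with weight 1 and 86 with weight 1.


Weighted sum:
1 x 95 + 1 x 86 = 181
Total weight:
1 + 1 = 2
Weighted average:
181 / 2 = 90.5

90.5


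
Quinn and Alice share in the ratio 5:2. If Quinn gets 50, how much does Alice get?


Find the multiplier:
50 / 5 = 10
Apply to Alice's share:
2 x 10 = 20

20


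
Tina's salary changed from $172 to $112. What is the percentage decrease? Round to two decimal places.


Find the absolute change:
|112 - 172| = 60
Divide by original and multiply by 100:
60 / 172 x 100 = 34.8837...% ≈ 34.88%

34.88%


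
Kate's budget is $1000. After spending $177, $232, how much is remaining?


Add up expenses:
$177 + $232 = $409
Subtract from budget:
$1000 - $409 = $591

$591


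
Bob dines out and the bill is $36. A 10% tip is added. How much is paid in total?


Calculate the tip:
10% of $36 = $3.60
Add tip to meal cost:
$36 + $3.60 = $39.60

$39.60


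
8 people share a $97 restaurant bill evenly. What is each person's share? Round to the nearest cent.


Total bill: $97
Number of people: 8
Each pays: $97 / 8 = $12.125 ≈ $12.13

$12.13


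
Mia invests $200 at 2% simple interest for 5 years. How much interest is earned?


Use the formula I = P x R x T / 100
P x R x T = 200 x 2 x 5 = 2000
I = 2000 / 100 = $20

$20


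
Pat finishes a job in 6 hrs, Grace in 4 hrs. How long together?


Pat's rate: 1/6 of the job per hour
Grace's rate: 1/4 of the job per hour
Combined rate: 1/6 + 1/4 = 5/12 per hour
Time = 1 / (5/12) = 12/5 = 2.4 hours

2.4 hours


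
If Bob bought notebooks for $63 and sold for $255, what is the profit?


Selling price = $255
Cost price = $63
Profit = selling price - cost price:
Profit = $255 - $63 = $192

$192


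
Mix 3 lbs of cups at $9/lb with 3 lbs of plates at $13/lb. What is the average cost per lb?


Cost of cups:
3 x $9 = $27
Cost of plates:
3 x $13 = $39
Total cost: $27 + $39 = $66
Total weight: 6 lbs
Average: $66 / 6 = $11/lb

$11/lb


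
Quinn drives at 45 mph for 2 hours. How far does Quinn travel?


Use the formula: distance = speed x time
Speed = 45 mph, Time = 2 hours
45 x 2 = 90 miles

90 miles


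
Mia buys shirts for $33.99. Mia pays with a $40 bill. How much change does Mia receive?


Start with the amount paid:
$40
Subtract the price:
$40 - $33.99 = $6.01

$6.01


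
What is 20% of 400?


Convert percentage to decimal:
20% = 0.2
Multiply:
400 x 0.2 = 80

80


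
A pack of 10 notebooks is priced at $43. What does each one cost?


Total cost: $43
Number of items: 10
Unit price: $43 / 10 = $4.30

$4.30


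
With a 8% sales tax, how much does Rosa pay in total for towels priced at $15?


Calculate the tax:
8% of $15 = $1.20
Add tax to price:
$15 + $1.20 = $16.20

$16.20


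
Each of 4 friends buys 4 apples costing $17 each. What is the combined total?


Cost per person:
4 x $17 = $68
Group total:
4 x $68 = $272

$272


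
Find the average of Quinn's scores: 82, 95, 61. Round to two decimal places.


Add the scores:
82 + 95 + 61 = 238
Divide by the number of tests:
238 / 3 = 79.3333... ≈ 79.33

79.33


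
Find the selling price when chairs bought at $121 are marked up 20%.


Calculate the markup amount:
20% of $121 = $24.20
Add to cost:
$121 + $24.20 = $145.20

$145.20


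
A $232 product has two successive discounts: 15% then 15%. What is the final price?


First discount:
15% of $232 = $34.80
Price after first discount:
$232 - $34.80 = $197.20
Second discount:
15% of $197.20 = $29.58
Final price:
$197.20 - $29.58 = $167.62

$167.62


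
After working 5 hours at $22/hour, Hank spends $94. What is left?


Calculate earnings:
5 x $22 = $110
Subtract spending:
$110 - $94 = $16

$16


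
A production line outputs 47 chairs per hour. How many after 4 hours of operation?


Production rate: 47 chairs per hour
Time: 4 hours
Total: 47 x 4 = 188 chairs

188 chairs


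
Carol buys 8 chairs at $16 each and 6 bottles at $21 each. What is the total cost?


Cost of chairs:
8 x $16 = $128
Cost of bottles:
6 x $21 = $126
Add both:
$128 + $126 = $254

$254


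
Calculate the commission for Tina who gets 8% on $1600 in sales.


Convert rate to decimal:
8% = 0.08
Multiply by sales:
$1600 x 0.08 = $128

$128


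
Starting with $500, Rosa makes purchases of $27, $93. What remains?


Add up expenses:
$27 + $93 = $120
Subtract from budget:
$500 - $120 = $380

$380


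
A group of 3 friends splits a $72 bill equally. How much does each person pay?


Total bill: $72
Number of people: 3
Each pays: $72 / 3 = $24

$24


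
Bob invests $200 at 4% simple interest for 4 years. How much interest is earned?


Use the formula I = P x R x T / 100
P x R x T = 200 x 4 x 4 = 3200
I = 3200 / 100 = $32

$32


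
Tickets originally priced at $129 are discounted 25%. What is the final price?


Calculate the discount amount:
25% of $129 = $32.25
Subtract from original:
$129 - $32.25 = $96.75

$96.75


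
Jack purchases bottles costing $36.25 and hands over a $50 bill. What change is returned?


Start with the amount paid:
$50
Subtract the price:
$50 - $36.25 = $13.75

$13.75


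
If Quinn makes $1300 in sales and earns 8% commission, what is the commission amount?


Convert rate to decimal:
8% = 0.08
Multiply by sales:
$1300 x 0.08 = $104

$104


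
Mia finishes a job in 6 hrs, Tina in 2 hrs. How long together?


Mia's rate: 1/6 of the job per hour
Tina's rate: 1/2 of the job per hour
Combined rate: 1/6 + 1/2 = 2/3 per hour
Time = 1 / (2/3) = 3/2 = 1.5 hours

1.5 hours


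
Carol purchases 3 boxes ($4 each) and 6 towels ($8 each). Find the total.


Cost of boxes:
3 x $4 = $12
Cost of towels:
6 x $8 = $48
Add both:
$12 + $48 = $60

$60


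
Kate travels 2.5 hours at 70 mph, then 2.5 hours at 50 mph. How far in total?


Leg 1 distance:
70 x 2.5 = 175 miles
Leg 2 distance:
50 x 2.5 = 125 miles
Total distance:
175 + 125 = 300 miles

300 miles


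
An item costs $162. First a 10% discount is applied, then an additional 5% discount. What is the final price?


First discount:
10% of $162 = $16.20
Price after first discount:
$162 - $16.20 = $145.80
Second discount:
5% of $145.80 = $7.29
Final price:
$145.80 - $7.29 = $138.51

$138.51


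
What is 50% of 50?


Convert percentage to decimal:
50% = 0.5
Multiply:
50 x 0.5 = 25

25


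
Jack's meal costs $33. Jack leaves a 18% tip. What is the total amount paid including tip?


Calculate the tip:
18% of $33 = $5.94
Add tip to meal cost:
$33 + $5.94 = $38.94

$38.94


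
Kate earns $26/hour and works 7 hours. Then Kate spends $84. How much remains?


Calculate earnings:
7 x $26 = $182
Subtract spending:
$182 - $84 = $98

$98


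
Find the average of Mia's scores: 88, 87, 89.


Add the scores:
88 + 87 + 89 = 264
Divide by the number of tests:
264 / 3 = 88

88


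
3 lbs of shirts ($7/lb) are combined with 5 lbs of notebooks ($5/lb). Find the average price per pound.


Cost of shirts:
3 x $7 = $21
Cost of notebooks:
5 x $5 = $25
Total cost: $21 + $25 = $46
Total weight: 8 lbs
Average: $46 / 8 = $5.75/lb

$5.75/lb


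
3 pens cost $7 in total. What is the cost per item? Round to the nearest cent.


Total cost: $7
Number of items: 3
Unit price: $7 / 3 = $2.3333... ≈ $2.33

$2.33


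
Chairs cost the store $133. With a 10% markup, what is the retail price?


Calculate the markup amount:
10% of $133 = $13.30
Add to cost:
$133 + $13.30 = $146.30

$146.30


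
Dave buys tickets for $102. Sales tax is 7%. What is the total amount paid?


Calculate the tax:
7% of $102 = $7.14
Add tax to price:
$102 + $7.14 = $109.14

$109.14


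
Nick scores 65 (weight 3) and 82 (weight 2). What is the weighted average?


Weighted sum:
3 x 65 + 2 x 82 = 359
Total weight:
3 + 2 = 5
Weighted average:
359 / 5 = 71.8

71.8


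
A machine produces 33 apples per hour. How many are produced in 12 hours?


Production rate: 33 apples per hour
Time: 12 hours
Total: 33 x 12 = 396 apples

396 apples


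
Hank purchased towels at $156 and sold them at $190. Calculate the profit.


Selling price = $190
Cost price = $156
Profit = selling price - cost price:
Profit = $190 - $156 = $34

$34


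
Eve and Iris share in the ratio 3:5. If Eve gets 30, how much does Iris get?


Find the multiplier:
30 / 3 = 10
Apply to Iris's share:
5 x 10 = 50

50


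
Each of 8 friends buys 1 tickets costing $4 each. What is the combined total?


Cost per person:
1 x $4 = $4
Group total:
8 x $4 = $32

$32


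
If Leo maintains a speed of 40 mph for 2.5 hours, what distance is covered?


Use the formula: distance = speed x time
Speed = 40 mph, Time = 2.5 hours
40 x 2.5 = 100 miles

100 miles


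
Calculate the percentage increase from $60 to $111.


Find the absolute change:
|111 - 60| = 51
Divide by original and multiply by 100:
51 / 60 x 100 = 85%

85%


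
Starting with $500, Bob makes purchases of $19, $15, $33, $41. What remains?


Add up expenses:
$19 + $15 + $33 + $41 = $108
Subtract from budget:
$500 - $108 = $392

$392


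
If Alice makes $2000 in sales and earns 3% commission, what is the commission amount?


Convert rate to decimal:
3% = 0.03
Multiply by sales:
$2000 x 0.03 = $60

$60


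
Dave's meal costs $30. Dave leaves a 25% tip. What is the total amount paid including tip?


Calculate the tip:
25% of $30 = $7.50
Add tip to meal cost:
$30 + $7.50 = $37.50

$37.50


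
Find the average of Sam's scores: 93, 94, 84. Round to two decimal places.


Add the scores:
93 + 94 + 84 = 271
Divide by the number of tests:
271 / 3 = 90.3333... ≈ 90.33

90.33


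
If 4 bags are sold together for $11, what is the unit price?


Total cost: $11
Number of items: 4
Unit price: $11 / 4 = $2.75

$2.75


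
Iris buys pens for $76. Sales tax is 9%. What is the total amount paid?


Calculate the tax:
9% of $76 = $6.84
Add tax to price:
$76 + $6.84 = $82.84

$82.84


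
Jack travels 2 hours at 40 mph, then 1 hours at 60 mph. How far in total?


Leg 1 distance:
40 x 2 = 80 miles
Leg 2 distance:
60 x 1 = 60 miles
Total distance:
80 + 60 = 140 miles

140 miles


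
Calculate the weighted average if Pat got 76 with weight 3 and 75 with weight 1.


Weighted sum:
3 x 76 + 1 x 75 = 303
Total weight:
3 + 1 = 4
Weighted average:
303 / 4 = 75.75

75.75


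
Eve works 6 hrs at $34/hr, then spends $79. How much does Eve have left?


Calculate earnings:
6 x $34 = $204
Subtract spending:
$204 - $79 = $125

$125


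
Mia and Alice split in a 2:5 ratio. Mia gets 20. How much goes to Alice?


Find the multiplier:
20 / 2 = 10
Apply to Alice's share:
5 x 10 = 50

50


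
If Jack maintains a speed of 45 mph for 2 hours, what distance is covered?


Use the formula: distance = speed x time
Speed = 45 mph, Time = 2 hours
45 x 2 = 90 miles

90 miles


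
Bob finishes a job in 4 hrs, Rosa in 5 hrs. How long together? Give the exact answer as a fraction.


Bob's rate: 1/4 of the job per hour
Rosa's rate: 1/5 of the job per hour
Combined rate: 1/4 + 1/5 = 9/20 per hour
Time = 1 / (9/20) = 20/9 hours (≈ 2.22 hours)

20/9 hours


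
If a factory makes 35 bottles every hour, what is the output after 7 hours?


Production rate: 35 bottles per hour
Time: 7 hours
Total: 35 x 7 = 245 bottles

245 bottles


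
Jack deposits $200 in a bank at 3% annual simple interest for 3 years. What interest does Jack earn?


Use the formula I = P x R x T / 100
P x R x T = 200 x 3 x 3 = 1800
I = 1800 / 100 = $18

$18


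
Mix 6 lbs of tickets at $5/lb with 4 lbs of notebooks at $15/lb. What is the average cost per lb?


Cost of tickets:
6 x $5 = $30
Cost of notebooks:
4 x $15 = $60
Total cost: $30 + $60 = $90
Total weight: 10 lbs
Average: $90 / 10 = $9/lb

$9/lb


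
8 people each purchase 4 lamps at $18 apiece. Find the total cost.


Cost per person:
4 x $18 = $72
Group total:
8 x $72 = $576

$576


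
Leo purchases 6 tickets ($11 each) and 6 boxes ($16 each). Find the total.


Cost of tickets:
6 x $11 = $66
Cost of boxes:
6 x $16 = $96
Add both:
$66 + $96 = $162

$162


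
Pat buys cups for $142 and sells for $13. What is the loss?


Selling price = $13
Cost price = $142
Loss = cost price - selling price:
Loss = $142 - $13 = $129

$129


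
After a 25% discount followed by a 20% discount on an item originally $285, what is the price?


First discount:
25% of $285 = $71.25
Price after first discount:
$285 - $71.25 = $213.75
Second discount:
20% of $213.75 = $42.75
Final price:
$213.75 - $42.75 = $171

$171


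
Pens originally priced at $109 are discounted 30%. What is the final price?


Calculate the discount amount:
30% of $109 = $32.70
Subtract from original:
$109 - $32.70 = $76.30

$76.30


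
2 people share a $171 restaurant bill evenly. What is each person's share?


Total bill: $171
Number of people: 2
Each pays: $171 / 2 = $85.50

$85.50


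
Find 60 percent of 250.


Convert percentage to decimal:
60% = 0.6
Multiply:
250 x 0.6 = 150

150


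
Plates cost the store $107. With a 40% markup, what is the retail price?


Calculate the markup amount:
40% of $107 = $42.80
Add to cost:
$107 + $42.80 = $149.80

$149.80


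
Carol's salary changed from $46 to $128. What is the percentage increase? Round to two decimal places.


Find the absolute change:
|128 - 46| = 82
Divide by original and multiply by 100:
82 / 46 x 100 = 178.2608...% ≈ 178.26%

178.26%


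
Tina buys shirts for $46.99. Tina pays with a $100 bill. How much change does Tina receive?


Start with the amount paid:
$100
Subtract the price:
$100 - $46.99 = $53.01

$53.01


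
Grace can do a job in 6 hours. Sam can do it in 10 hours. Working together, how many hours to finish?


Grace's rate: 1/6 of the job per hour
Sam's rate: 1/10 of the job per hour
Combined rate: 1/6 + 1/10 = 4/15 per hour
Time = 1 / (4/15) = 15/4 = 3.75 hours

3.75 hours


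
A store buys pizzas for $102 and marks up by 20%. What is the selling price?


Calculate the markup amount:
20% of $102 = $20.40
Add to cost:
$102 + $20.40 = $122.40

$122.40


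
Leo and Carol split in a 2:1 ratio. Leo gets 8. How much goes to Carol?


Find the multiplier:
8 / 2 = 4
Apply to Carol's share:
1 x 4 = 4

4


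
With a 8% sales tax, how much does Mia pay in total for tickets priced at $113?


Calculate the tax:
8% of $113 = $9.04
Add tax to price:
$113 + $9.04 = $122.04

$122.04


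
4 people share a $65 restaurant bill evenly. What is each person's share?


Total bill: $65
Number of people: 4
Each pays: $65 / 4 = $16.25

$16.25


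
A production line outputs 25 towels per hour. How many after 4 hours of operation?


Production rate: 25 towels per hour
Time: 4 hours
Total: 25 x 4 = 100 towels

100 towels


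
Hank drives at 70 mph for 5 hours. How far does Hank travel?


Use the formula: distance = speed x time
Speed = 70 mph, Time = 5 hours
70 x 5 = 350 miles

350 miles


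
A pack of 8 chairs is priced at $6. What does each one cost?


Total cost: $6
Number of items: 8
Unit price: $6 / 8 = $0.75

$0.75


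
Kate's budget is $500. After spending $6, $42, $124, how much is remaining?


Add up expenses:
$6 + $42 + $124 = $172
Subtract from budget:
$500 - $172 = $328

$328


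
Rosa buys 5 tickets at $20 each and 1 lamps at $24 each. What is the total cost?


Cost of tickets:
5 x $20 = $100
Cost of lamps:
1 x $24 = $24
Add both:
$100 + $24 = $124

$124


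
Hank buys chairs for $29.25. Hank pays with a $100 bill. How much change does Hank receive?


Start with the amount paid:
$100
Subtract the price:
$100 - $29.25 = $70.75

$70.75


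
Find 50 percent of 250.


Convert percentage to decimal:
50% = 0.5
Multiply:
250 x 0.5 = 125

125


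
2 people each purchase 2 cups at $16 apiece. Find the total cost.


Cost per person:
2 x $16 = $32
Group total:
2 x $32 = $64

$64


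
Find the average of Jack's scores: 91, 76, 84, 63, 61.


Add the scores:
91 + 76 + 84 + 63 + 61 = 375
Divide by the number of tests:
375 / 5 = 75

75


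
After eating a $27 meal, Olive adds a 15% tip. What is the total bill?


Calculate the tip:
15% of $27 = $4.05
Add tip to meal cost:
$27 + $4.05 = $31.05

$31.05


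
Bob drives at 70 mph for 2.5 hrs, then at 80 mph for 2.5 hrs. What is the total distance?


Leg 1 distance:
70 x 2.5 = 175 miles
Leg 2 distance:
80 x 2.5 = 200 miles
Total distance:
175 + 200 = 375 miles

375 miles


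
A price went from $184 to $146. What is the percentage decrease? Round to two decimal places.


Find the absolute change:
|146 - 184| = 38
Divide by original and multiply by 100:
38 / 184 x 100 = 20.6521...% ≈ 20.65%

20.65%


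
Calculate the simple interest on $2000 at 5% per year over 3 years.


Use the formula I = P x R x T / 100
P x R x T = 2000 x 5 x 3 = 30000
I = 30000 / 100 = $300

$300


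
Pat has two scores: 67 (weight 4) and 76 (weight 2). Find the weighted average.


Weighted sum:
4 x 67 + 2 x 76 = 420
Total weight:
4 + 2 = 6
Weighted average:
420 / 6 = 70

70


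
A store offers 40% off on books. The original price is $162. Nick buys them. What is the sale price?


Calculate the discount amount:
40% of $162 = $64.80
Subtract from original:
$162 - $64.80 = $97.20

$97.20


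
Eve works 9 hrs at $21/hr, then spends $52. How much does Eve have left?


Calculate earnings:
9 x $21 = $189
Subtract spending:
$189 - $52 = $137

$137


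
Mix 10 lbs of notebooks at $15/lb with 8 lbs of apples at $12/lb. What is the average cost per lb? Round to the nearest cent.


Cost of notebooks:
10 x $15 = $150
Cost of apples:
8 x $12 = $96
Total cost: $150 + $96 = $246
Total weight: 18 lbs
Average: $246 / 18 = $13.6666... ≈ $13.67/lb

$13.67/lb


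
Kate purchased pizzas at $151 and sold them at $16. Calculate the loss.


Selling price = $16
Cost price = $151
Loss = cost price - selling price:
Loss = $151 - $16 = $135

$135


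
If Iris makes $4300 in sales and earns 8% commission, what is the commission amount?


Convert rate to decimal:
8% = 0.08
Multiply by sales:
$4300 x 0.08 = $344

$344


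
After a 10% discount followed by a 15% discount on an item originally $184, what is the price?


First discount:
10% of $184 = $18.40
Price after first discount:
$184 - $18.40 = $165.60
Second discount:
15% of $165.60 = $24.84
Final price:
$165.60 - $24.84 = $140.76

$140.76
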